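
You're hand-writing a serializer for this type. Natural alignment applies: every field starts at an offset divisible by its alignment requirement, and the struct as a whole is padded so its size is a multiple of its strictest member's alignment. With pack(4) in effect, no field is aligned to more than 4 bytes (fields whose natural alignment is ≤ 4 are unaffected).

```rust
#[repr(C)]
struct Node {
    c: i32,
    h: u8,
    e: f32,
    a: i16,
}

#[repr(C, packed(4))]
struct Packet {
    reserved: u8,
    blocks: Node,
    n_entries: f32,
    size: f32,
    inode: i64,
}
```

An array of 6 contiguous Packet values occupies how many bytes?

216

Node: 0..4  c  (4B, 4-aligned); 4..5  h  (1B, 1-aligned); 5..8  -- padding (3B); 8..12  e  (4B, 4-aligned); 12..14  a  (2B, 2-aligned); 14..16  -- tail padding (2B); sizeof = 16, alignof = 4
0..1  reserved  (1B, 1-aligned)
1..4  -- padding (3B)
4..20  blocks  (16B, 4-aligned)
20..24  n_entries  (4B, 4-aligned)
24..28  size  (4B, 4-aligned)
28..36  inode  (8B, 4-aligned)
sizeof = 36, alignof = 4
array of 6: 6 × 36 = 216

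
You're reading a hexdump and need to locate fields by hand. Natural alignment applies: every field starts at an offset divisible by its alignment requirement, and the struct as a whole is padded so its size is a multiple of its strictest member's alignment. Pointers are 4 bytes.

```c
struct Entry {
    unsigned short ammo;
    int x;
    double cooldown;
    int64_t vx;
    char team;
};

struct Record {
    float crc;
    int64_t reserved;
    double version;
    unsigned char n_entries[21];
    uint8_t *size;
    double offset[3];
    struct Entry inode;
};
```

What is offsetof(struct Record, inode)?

80

Entry: ammo at 0 (size 2, align 2) → ends 2; pad 2 to align 4 for x; x at 4 (size 4, align 4) → ends 8; cooldown at 8 (size 8, align 8) → ends 16; vx at 16 (size 8, align 8) → ends 24; team at 24 (size 1, align 1) → ends 25; tail pad 7 to reach multiple of 8; total 32 bytes, alignment 8
crc at 0 (size 4, align 4) → ends 4
pad 4 to align 8 for reserved
reserved at 8 (size 8, align 8) → ends 16
version at 16 (size 8, align 8) → ends 24
n_entries at 24 (size 21, align 1) → ends 45
pad 3 to align 4 for size
size at 48 (size 4, align 4) → ends 52
pad 4 to align 8 for offset
offset at 56 (size 24, align 8) → ends 80
inode at 80 (size 32, align 8) → ends 112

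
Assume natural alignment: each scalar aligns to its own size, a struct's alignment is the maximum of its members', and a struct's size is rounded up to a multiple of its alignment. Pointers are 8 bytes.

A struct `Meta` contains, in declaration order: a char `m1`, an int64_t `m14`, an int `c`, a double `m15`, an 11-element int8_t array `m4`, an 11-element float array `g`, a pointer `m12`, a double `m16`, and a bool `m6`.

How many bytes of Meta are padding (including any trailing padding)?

0..1  m1  (1B, 1-aligned)
1..8  -- padding (7B)
8..16  m14  (8B, 8-aligned)
16..20  c  (4B, 4-aligned)
20..24  -- padding (4B)
24..32  m15  (8B, 8-aligned)
32..43  m4  (11B, 1-aligned)
43..44  -- padding (1B)
44..88  g  (44B, 4-aligned)
88..96  m12  (8B, 8-aligned)
96..104  m16  (8B, 8-aligned)
104..105  m6  (1B, 1-aligned)
105..112  -- tail padding (7B)
sizeof = 112, alignof = 8
data bytes 93, size 112 → padding 19

19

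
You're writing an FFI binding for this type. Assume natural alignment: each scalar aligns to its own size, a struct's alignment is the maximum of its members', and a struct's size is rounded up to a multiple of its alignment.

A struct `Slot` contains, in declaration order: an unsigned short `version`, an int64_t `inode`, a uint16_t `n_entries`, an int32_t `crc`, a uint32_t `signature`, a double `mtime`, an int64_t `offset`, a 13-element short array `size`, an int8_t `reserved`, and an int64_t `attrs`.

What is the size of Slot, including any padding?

@0: version [2B, align 2] → 2
+6 pad (align 8)
@8: inode [8B, align 8] → 16
@16: n_entries [2B, align 2] → 18
+2 pad (align 4)
@20: crc [4B, align 4] → 24
@24: signature [4B, align 4] → 28
+4 pad (align 8)
@32: mtime [8B, align 8] → 40
@40: offset [8B, align 8] → 48
@48: size [26B, align 2] → 74
@74: reserved [1B, align 1] → 75
+5 pad (align 8)
@80: attrs [8B, align 8] → 88
size 88, align 8

88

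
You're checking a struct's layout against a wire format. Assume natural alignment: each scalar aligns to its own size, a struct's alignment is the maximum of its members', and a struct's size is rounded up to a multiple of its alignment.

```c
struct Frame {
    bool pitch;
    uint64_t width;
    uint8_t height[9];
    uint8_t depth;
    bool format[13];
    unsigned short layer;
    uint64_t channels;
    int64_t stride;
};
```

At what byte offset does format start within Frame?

@0: pitch [1B, align 1] → 1
+7 pad (align 8)
@8: width [8B, align 8] → 16
@16: height [9B, align 1] → 25
@25: depth [1B, align 1] → 26
@26: format [13B, align 1] → 39

26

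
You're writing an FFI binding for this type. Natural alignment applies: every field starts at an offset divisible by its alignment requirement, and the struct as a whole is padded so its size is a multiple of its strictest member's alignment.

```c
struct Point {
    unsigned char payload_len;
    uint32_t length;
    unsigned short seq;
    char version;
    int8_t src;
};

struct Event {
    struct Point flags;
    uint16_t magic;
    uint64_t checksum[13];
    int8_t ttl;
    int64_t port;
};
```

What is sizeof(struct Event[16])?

Point: @0: payload_len [1B, align 1] → 1; +3 pad (align 4); @4: length [4B, align 4] → 8; @8: seq [2B, align 2] → 10; @10: version [1B, align 1] → 11; @11: src [1B, align 1] → 12; size 12, align 4
@0: flags [12B, align 4] → 12
@12: magic [2B, align 2] → 14
+2 pad (align 8)
@16: checksum [104B, align 8] → 120
@120: ttl [1B, align 1] → 121
+7 pad (align 8)
@128: port [8B, align 8] → 136
size 136, align 8
array of 16: 16 × 136 = 2176

2176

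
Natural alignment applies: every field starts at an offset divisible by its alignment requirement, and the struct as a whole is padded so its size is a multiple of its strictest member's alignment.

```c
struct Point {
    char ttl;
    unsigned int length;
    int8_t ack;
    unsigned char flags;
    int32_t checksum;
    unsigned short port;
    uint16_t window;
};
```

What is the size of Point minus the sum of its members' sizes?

ttl at 0 (size 1, align 1) → ends 1
pad 3 to align 4 for length
length at 4 (size 4, align 4) → ends 8
ack at 8 (size 1, align 1) → ends 9
flags at 9 (size 1, align 1) → ends 10
pad 2 to align 4 for checksum
checksum at 12 (size 4, align 4) → ends 16
port at 16 (size 2, align 2) → ends 18
window at 18 (size 2, align 2) → ends 20
total 20 bytes, alignment 4
data bytes 15, size 20 → padding 5

5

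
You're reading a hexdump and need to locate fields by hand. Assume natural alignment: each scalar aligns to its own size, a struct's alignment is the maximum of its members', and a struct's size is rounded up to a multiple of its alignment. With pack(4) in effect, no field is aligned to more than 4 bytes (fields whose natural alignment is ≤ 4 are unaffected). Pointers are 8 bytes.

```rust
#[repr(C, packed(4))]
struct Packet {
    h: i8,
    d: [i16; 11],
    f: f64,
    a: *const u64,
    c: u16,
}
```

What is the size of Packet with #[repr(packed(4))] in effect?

h at 0 (size 1, align 1) → ends 1
pad 1 to align 2 for d
d at 2 (size 22, align 2) → ends 24
f at 24 (size 8, align 4) → ends 32
a at 32 (size 8, align 4) → ends 40
c at 40 (size 2, align 2) → ends 42
tail pad 2 to reach multiple of 4
total 44 bytes, alignment 4

44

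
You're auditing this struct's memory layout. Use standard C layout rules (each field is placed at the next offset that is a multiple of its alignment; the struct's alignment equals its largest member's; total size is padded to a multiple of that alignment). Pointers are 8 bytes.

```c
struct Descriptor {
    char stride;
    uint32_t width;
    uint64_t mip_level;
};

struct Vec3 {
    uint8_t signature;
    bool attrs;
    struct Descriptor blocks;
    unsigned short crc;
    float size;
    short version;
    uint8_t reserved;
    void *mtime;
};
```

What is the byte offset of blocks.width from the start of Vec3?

Descriptor: stride at 0 (size 1, align 1) → ends 1; pad 3 to align 4 for width; width at 4 (size 4, align 4) → ends 8; mip_level at 8 (size 8, align 8) → ends 16; total 16 bytes, alignment 8
signature at 0 (size 1, align 1) → ends 1
attrs at 1 (size 1, align 1) → ends 2
pad 6 to align 8 for blocks
blocks at 8 (size 16, align 8) → ends 24
within Descriptor: width at 4
8 + 4 = 12

12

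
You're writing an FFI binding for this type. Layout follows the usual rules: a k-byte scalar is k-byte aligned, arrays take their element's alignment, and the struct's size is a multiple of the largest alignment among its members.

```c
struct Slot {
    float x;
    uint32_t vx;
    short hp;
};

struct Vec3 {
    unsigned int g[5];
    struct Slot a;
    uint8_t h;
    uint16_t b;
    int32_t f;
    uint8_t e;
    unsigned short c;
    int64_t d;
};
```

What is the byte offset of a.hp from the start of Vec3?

Slot: x at 0 (size 4, align 4) → ends 4; vx at 4 (size 4, align 4) → ends 8; hp at 8 (size 2, align 2) → ends 10; tail pad 2 to reach multiple of 4; total 12 bytes, alignment 4
g at 0 (size 20, align 4) → ends 20
a at 20 (size 12, align 4) → ends 32
within Slot: hp at 8
20 + 8 = 28

28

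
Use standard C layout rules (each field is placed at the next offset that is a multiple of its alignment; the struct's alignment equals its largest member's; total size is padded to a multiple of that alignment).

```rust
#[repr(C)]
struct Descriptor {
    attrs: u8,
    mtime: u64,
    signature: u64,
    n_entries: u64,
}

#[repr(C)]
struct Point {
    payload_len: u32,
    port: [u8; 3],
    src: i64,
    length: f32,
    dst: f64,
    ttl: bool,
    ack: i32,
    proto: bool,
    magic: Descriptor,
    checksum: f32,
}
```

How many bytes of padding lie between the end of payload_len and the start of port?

0

Descriptor: @0: attrs [1B, align 1] → 1; +7 pad (align 8); @8: mtime [8B, align 8] → 16; @16: signature [8B, align 8] → 24; @24: n_entries [8B, align 8] → 32; size 32, align 8
@0: payload_len [4B, align 4] → 4
@4: port [3B, align 1] → 7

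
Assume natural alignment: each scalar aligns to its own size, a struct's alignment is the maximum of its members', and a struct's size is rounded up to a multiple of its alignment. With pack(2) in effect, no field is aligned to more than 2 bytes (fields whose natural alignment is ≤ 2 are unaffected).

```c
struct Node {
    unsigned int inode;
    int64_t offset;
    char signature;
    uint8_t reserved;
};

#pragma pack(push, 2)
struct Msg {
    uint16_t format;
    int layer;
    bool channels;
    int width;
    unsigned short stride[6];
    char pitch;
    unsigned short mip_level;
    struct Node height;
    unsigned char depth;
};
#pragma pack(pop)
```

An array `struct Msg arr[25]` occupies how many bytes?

1350

Node: 0..4  inode  (4B, 4-aligned); 4..8  -- padding (4B); 8..16  offset  (8B, 8-aligned); 16..17  signature  (1B, 1-aligned); 17..18  reserved  (1B, 1-aligned); 18..24  -- tail padding (6B); sizeof = 24, alignof = 8
0..2  format  (2B, 2-aligned)
2..6  layer  (4B, 2-aligned)
6..7  channels  (1B, 1-aligned)
7..8  -- padding (1B)
8..12  width  (4B, 2-aligned)
12..24  stride  (12B, 2-aligned)
24..25  pitch  (1B, 1-aligned)
25..26  -- padding (1B)
26..28  mip_level  (2B, 2-aligned)
28..52  height  (24B, 2-aligned)
52..53  depth  (1B, 1-aligned)
53..54  -- tail padding (1B)
sizeof = 54, alignof = 2
array of 25: 25 × 54 = 1350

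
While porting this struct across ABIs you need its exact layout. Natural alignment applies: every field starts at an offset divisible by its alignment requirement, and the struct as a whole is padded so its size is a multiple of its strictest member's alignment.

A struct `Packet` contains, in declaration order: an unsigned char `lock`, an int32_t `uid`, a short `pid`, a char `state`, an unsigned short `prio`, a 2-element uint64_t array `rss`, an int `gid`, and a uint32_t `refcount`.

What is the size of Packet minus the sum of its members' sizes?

6

0..1  lock  (1B, 1-aligned)
1..4  -- padding (3B)
4..8  uid  (4B, 4-aligned)
8..10  pid  (2B, 2-aligned)
10..11  state  (1B, 1-aligned)
11..12  -- padding (1B)
12..14  prio  (2B, 2-aligned)
14..16  -- padding (2B)
16..32  rss  (16B, 8-aligned)
32..36  gid  (4B, 4-aligned)
36..40  refcount  (4B, 4-aligned)
sizeof = 40, alignof = 8
data bytes 34, size 40 → padding 6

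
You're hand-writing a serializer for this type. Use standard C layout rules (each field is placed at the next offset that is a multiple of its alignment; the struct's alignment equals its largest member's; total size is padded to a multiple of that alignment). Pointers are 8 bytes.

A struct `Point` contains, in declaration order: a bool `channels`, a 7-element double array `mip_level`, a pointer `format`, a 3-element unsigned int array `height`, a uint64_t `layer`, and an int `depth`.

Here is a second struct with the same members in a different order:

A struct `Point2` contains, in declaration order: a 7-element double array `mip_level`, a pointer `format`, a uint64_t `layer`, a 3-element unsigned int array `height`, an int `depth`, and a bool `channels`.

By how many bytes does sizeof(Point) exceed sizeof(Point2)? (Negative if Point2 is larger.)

@0: channels [1B, align 1] → 1
+7 pad (align 8)
@8: mip_level [56B, align 8] → 64
@64: format [8B, align 8] → 72
@72: height [12B, align 4] → 84
+4 pad (align 8)
@88: layer [8B, align 8] → 96
@96: depth [4B, align 4] → 100
+4 tail pad (align 8)
size 104, align 8
— Point2 —
@0: mip_level [56B, align 8] → 56
@56: format [8B, align 8] → 64
@64: layer [8B, align 8] → 72
@72: height [12B, align 4] → 84
@84: depth [4B, align 4] → 88
@88: channels [1B, align 1] → 89
+7 tail pad (align 8)
size 96, align 8
104 − 96 = 8

8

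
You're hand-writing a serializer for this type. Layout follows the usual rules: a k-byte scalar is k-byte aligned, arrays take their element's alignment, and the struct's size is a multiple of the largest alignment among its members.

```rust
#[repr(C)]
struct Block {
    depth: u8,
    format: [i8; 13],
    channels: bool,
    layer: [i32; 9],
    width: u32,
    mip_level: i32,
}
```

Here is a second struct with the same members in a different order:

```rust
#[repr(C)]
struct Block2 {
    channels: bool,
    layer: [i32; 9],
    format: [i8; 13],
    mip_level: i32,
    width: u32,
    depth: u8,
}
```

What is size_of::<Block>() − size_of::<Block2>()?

-8

depth at 0 (size 1, align 1) → ends 1
format at 1 (size 13, align 1) → ends 14
channels at 14 (size 1, align 1) → ends 15
pad 1 to align 4 for layer
layer at 16 (size 36, align 4) → ends 52
width at 52 (size 4, align 4) → ends 56
mip_level at 56 (size 4, align 4) → ends 60
total 60 bytes, alignment 4
— Block2 —
channels at 0 (size 1, align 1) → ends 1
pad 3 to align 4 for layer
layer at 4 (size 36, align 4) → ends 40
format at 40 (size 13, align 1) → ends 53
pad 3 to align 4 for mip_level
mip_level at 56 (size 4, align 4) → ends 60
width at 60 (size 4, align 4) → ends 64
depth at 64 (size 1, align 1) → ends 65
tail pad 3 to reach multiple of 4
total 68 bytes, alignment 4
60 − 68 = -8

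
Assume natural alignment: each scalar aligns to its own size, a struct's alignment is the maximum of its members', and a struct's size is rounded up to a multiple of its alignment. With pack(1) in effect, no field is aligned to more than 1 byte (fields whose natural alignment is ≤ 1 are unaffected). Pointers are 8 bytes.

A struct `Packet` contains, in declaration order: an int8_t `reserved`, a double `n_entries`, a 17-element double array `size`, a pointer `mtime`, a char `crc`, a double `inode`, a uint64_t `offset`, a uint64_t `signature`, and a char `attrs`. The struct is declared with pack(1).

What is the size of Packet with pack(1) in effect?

179

reserved at 0 (size 1, align 1) → ends 1
n_entries at 1 (size 8, align 1) → ends 9
size at 9 (size 136, align 1) → ends 145
mtime at 145 (size 8, align 1) → ends 153
crc at 153 (size 1, align 1) → ends 154
inode at 154 (size 8, align 1) → ends 162
offset at 162 (size 8, align 1) → ends 170
signature at 170 (size 8, align 1) → ends 178
attrs at 178 (size 1, align 1) → ends 179
total 179 bytes, alignment 1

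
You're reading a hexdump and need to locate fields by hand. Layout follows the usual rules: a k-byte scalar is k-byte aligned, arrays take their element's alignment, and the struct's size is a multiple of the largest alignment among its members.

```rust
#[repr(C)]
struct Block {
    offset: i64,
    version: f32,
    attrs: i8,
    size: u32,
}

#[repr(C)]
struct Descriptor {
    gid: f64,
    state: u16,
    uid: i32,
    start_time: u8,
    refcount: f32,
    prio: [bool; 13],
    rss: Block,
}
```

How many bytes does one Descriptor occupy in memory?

64 bytes

Block: 0..8  offset  (8B, 8-aligned); 8..12  version  (4B, 4-aligned); 12..13  attrs  (1B, 1-aligned); 13..16  -- padding (3B); 16..20  size  (4B, 4-aligned); 20..24  -- tail padding (4B); sizeof = 24, alignof = 8
0..8  gid  (8B, 8-aligned)
8..10  state  (2B, 2-aligned)
10..12  -- padding (2B)
12..16  uid  (4B, 4-aligned)
16..17  start_time  (1B, 1-aligned)
17..20  -- padding (3B)
20..24  refcount  (4B, 4-aligned)
24..37  prio  (13B, 1-aligned)
37..40  -- padding (3B)
40..64  rss  (24B, 8-aligned)
sizeof = 64, alignof = 8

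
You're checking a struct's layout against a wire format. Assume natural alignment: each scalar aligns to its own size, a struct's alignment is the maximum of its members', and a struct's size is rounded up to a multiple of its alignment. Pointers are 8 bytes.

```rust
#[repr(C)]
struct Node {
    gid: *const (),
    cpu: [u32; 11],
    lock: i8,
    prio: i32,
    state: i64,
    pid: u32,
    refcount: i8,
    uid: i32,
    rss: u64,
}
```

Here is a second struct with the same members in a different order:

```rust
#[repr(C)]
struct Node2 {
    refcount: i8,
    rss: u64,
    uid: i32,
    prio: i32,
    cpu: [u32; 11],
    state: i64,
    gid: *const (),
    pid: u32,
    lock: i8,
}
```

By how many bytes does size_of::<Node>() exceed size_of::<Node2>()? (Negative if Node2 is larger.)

@0: gid [8B, align 8] → 8
@8: cpu [44B, align 4] → 52
@52: lock [1B, align 1] → 53
+3 pad (align 4)
@56: prio [4B, align 4] → 60
+4 pad (align 8)
@64: state [8B, align 8] → 72
@72: pid [4B, align 4] → 76
@76: refcount [1B, align 1] → 77
+3 pad (align 4)
@80: uid [4B, align 4] → 84
+4 pad (align 8)
@88: rss [8B, align 8] → 96
size 96, align 8
— Node2 —
@0: refcount [1B, align 1] → 1
+7 pad (align 8)
@8: rss [8B, align 8] → 16
@16: uid [4B, align 4] → 20
@20: prio [4B, align 4] → 24
@24: cpu [44B, align 4] → 68
+4 pad (align 8)
@72: state [8B, align 8] → 80
@80: gid [8B, align 8] → 88
@88: pid [4B, align 4] → 92
@92: lock [1B, align 1] → 93
+3 tail pad (align 8)
size 96, align 8
96 − 96 = 0

0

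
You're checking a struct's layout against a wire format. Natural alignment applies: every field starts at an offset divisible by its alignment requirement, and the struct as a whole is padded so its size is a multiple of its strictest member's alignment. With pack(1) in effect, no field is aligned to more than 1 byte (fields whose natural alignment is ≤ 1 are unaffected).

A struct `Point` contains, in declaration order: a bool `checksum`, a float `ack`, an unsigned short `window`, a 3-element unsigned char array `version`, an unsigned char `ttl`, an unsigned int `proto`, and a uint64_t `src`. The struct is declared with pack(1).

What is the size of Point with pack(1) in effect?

0..1  checksum  (1B, 1-aligned)
1..5  ack  (4B, 1-aligned)
5..7  window  (2B, 1-aligned)
7..10  version  (3B, 1-aligned)
10..11  ttl  (1B, 1-aligned)
11..15  proto  (4B, 1-aligned)
15..23  src  (8B, 1-aligned)
sizeof = 23, alignof = 1

23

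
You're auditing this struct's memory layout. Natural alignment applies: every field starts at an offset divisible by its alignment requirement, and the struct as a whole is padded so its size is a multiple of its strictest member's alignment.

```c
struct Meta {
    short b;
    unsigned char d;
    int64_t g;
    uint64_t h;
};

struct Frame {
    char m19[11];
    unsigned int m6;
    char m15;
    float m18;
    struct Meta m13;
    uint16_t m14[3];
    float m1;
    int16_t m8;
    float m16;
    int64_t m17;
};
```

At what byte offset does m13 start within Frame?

Meta: b at 0 (size 2, align 2) → ends 2; d at 2 (size 1, align 1) → ends 3; pad 5 to align 8 for g; g at 8 (size 8, align 8) → ends 16; h at 16 (size 8, align 8) → ends 24; total 24 bytes, alignment 8
m19 at 0 (size 11, align 1) → ends 11
pad 1 to align 4 for m6
m6 at 12 (size 4, align 4) → ends 16
m15 at 16 (size 1, align 1) → ends 17
pad 3 to align 4 for m18
m18 at 20 (size 4, align 4) → ends 24
m13 at 24 (size 24, align 8) → ends 48

24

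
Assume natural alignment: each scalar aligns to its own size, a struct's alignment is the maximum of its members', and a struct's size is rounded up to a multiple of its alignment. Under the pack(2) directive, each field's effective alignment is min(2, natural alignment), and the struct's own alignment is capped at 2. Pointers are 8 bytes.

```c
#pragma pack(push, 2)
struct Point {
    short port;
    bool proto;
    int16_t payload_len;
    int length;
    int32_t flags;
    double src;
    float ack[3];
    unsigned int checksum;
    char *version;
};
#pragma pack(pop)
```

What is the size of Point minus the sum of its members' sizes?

port at 0 (size 2, align 2) → ends 2
proto at 2 (size 1, align 1) → ends 3
pad 1 to align 2 for payload_len
payload_len at 4 (size 2, align 2) → ends 6
length at 6 (size 4, align 2) → ends 10
flags at 10 (size 4, align 2) → ends 14
src at 14 (size 8, align 2) → ends 22
ack at 22 (size 12, align 2) → ends 34
checksum at 34 (size 4, align 2) → ends 38
version at 38 (size 8, align 2) → ends 46
total 46 bytes, alignment 2
data bytes 45, size 46 → padding 1

1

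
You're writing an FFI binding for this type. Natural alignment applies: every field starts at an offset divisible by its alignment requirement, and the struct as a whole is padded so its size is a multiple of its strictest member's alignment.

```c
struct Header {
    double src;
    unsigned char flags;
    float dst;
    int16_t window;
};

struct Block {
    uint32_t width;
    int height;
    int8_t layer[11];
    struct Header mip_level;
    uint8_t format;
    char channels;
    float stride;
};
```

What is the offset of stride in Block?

52

Header: src at 0 (size 8, align 8) → ends 8; flags at 8 (size 1, align 1) → ends 9; pad 3 to align 4 for dst; dst at 12 (size 4, align 4) → ends 16; window at 16 (size 2, align 2) → ends 18; tail pad 6 to reach multiple of 8; total 24 bytes, alignment 8
width at 0 (size 4, align 4) → ends 4
height at 4 (size 4, align 4) → ends 8
layer at 8 (size 11, align 1) → ends 19
pad 5 to align 8 for mip_level
mip_level at 24 (size 24, align 8) → ends 48
format at 48 (size 1, align 1) → ends 49
channels at 49 (size 1, align 1) → ends 50
pad 2 to align 4 for stride
stride at 52 (size 4, align 4) → ends 56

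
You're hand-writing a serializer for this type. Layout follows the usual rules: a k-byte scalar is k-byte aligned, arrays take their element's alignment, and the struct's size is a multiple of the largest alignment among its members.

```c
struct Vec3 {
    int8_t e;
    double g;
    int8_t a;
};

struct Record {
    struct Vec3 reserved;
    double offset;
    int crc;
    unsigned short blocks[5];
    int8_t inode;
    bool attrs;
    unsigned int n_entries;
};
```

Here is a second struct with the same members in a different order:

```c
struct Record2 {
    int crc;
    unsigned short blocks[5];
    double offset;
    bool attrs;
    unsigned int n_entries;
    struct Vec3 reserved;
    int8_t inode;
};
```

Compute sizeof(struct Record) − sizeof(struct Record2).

-8

Vec3: e at 0 (size 1, align 1) → ends 1; pad 7 to align 8 for g; g at 8 (size 8, align 8) → ends 16; a at 16 (size 1, align 1) → ends 17; tail pad 7 to reach multiple of 8; total 24 bytes, alignment 8
reserved at 0 (size 24, align 8) → ends 24
offset at 24 (size 8, align 8) → ends 32
crc at 32 (size 4, align 4) → ends 36
blocks at 36 (size 10, align 2) → ends 46
inode at 46 (size 1, align 1) → ends 47
attrs at 47 (size 1, align 1) → ends 48
n_entries at 48 (size 4, align 4) → ends 52
tail pad 4 to reach multiple of 8
total 56 bytes, alignment 8
— Record2 —
crc at 0 (size 4, align 4) → ends 4
blocks at 4 (size 10, align 2) → ends 14
pad 2 to align 8 for offset
offset at 16 (size 8, align 8) → ends 24
attrs at 24 (size 1, align 1) → ends 25
pad 3 to align 4 for n_entries
n_entries at 28 (size 4, align 4) → ends 32
reserved at 32 (size 24, align 8) → ends 56
inode at 56 (size 1, align 1) → ends 57
tail pad 7 to reach multiple of 8
total 64 bytes, alignment 8
56 − 64 = -8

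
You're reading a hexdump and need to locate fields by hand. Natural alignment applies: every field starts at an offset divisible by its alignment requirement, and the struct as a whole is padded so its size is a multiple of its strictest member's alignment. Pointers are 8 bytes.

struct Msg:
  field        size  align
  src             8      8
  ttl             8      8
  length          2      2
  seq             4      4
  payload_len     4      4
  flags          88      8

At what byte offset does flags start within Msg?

32

src at 0 (size 8, align 8) → ends 8
ttl at 8 (size 8, align 8) → ends 16
length at 16 (size 2, align 2) → ends 18
pad 2 to align 4 for seq
seq at 20 (size 4, align 4) → ends 24
payload_len at 24 (size 4, align 4) → ends 28
pad 4 to align 8 for flags
flags at 32 (size 88, align 8) → ends 120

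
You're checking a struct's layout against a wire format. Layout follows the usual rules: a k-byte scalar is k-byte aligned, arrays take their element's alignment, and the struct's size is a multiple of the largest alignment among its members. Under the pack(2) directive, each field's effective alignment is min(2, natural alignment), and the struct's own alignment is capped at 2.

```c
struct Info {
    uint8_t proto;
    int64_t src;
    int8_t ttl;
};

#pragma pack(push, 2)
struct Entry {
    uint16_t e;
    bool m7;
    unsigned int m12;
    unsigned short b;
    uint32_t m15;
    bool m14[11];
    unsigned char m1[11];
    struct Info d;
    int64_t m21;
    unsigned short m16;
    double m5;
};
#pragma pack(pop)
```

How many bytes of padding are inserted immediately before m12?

1

Info: proto at 0 (size 1, align 1) → ends 1; pad 7 to align 8 for src; src at 8 (size 8, align 8) → ends 16; ttl at 16 (size 1, align 1) → ends 17; tail pad 7 to reach multiple of 8; total 24 bytes, alignment 8
e at 0 (size 2, align 2) → ends 2
m7 at 2 (size 1, align 1) → ends 3
pad 1 to align 2 for m12
m12 at 4 (size 4, align 2) → ends 8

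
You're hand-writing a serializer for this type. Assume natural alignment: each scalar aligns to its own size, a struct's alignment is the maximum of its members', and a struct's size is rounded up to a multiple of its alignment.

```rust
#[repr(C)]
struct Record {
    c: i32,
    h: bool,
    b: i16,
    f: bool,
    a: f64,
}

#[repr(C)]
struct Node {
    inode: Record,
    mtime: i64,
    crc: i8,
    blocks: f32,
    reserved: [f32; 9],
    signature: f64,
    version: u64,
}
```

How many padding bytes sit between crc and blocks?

3

Record: @0: c [4B, align 4] → 4; @4: h [1B, align 1] → 5; +1 pad (align 2); @6: b [2B, align 2] → 8; @8: f [1B, align 1] → 9; +7 pad (align 8); @16: a [8B, align 8] → 24; size 24, align 8
@0: inode [24B, align 8] → 24
@24: mtime [8B, align 8] → 32
@32: crc [1B, align 1] → 33
+3 pad (align 4)
@36: blocks [4B, align 4] → 40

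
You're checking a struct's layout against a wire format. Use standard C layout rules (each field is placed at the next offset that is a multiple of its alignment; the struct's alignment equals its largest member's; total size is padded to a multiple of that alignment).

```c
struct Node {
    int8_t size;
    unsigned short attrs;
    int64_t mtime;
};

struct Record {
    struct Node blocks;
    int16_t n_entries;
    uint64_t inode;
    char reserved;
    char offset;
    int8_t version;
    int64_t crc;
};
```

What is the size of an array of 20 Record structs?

960

Node: @0: size [1B, align 1] → 1; +1 pad (align 2); @2: attrs [2B, align 2] → 4; +4 pad (align 8); @8: mtime [8B, align 8] → 16; size 16, align 8
@0: blocks [16B, align 8] → 16
@16: n_entries [2B, align 2] → 18
+6 pad (align 8)
@24: inode [8B, align 8] → 32
@32: reserved [1B, align 1] → 33
@33: offset [1B, align 1] → 34
@34: version [1B, align 1] → 35
+5 pad (align 8)
@40: crc [8B, align 8] → 48
size 48, align 8
array of 20: 20 × 48 = 960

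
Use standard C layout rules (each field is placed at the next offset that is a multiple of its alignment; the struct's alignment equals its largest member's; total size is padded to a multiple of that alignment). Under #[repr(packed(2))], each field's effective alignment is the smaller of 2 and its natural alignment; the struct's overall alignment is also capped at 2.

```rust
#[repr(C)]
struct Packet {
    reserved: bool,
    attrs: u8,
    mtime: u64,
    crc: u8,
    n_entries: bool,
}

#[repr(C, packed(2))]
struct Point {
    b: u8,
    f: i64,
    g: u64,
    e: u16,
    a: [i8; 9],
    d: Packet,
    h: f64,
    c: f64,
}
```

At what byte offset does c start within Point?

Packet: reserved at 0 (size 1, align 1) → ends 1; attrs at 1 (size 1, align 1) → ends 2; pad 6 to align 8 for mtime; mtime at 8 (size 8, align 8) → ends 16; crc at 16 (size 1, align 1) → ends 17; n_entries at 17 (size 1, align 1) → ends 18; tail pad 6 to reach multiple of 8; total 24 bytes, alignment 8
b at 0 (size 1, align 1) → ends 1
pad 1 to align 2 for f
f at 2 (size 8, align 2) → ends 10
g at 10 (size 8, align 2) → ends 18
e at 18 (size 2, align 2) → ends 20
a at 20 (size 9, align 1) → ends 29
pad 1 to align 2 for d
d at 30 (size 24, align 2) → ends 54
h at 54 (size 8, align 2) → ends 62
c at 62 (size 8, align 2) → ends 70

62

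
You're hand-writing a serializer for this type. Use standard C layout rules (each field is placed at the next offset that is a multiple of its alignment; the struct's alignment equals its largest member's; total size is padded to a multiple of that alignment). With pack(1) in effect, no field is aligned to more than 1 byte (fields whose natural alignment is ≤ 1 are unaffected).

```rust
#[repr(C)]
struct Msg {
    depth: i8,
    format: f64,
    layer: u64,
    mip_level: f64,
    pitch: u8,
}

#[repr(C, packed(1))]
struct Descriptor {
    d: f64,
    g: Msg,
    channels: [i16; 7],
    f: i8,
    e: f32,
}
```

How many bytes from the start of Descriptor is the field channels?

48

Msg: depth at 0 (size 1, align 1) → ends 1; pad 7 to align 8 for format; format at 8 (size 8, align 8) → ends 16; layer at 16 (size 8, align 8) → ends 24; mip_level at 24 (size 8, align 8) → ends 32; pitch at 32 (size 1, align 1) → ends 33; tail pad 7 to reach multiple of 8; total 40 bytes, alignment 8
d at 0 (size 8, align 1) → ends 8
g at 8 (size 40, align 1) → ends 48
channels at 48 (size 14, align 1) → ends 62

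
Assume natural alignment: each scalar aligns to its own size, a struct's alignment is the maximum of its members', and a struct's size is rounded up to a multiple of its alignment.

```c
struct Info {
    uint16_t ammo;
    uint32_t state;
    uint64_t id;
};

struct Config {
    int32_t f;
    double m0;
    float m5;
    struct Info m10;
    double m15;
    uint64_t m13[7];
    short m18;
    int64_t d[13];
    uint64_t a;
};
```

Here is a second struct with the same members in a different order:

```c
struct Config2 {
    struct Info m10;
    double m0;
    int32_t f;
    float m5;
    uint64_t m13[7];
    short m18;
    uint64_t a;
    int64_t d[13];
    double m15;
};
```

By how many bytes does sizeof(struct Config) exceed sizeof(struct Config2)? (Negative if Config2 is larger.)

8

Info: 0..2  ammo  (2B, 2-aligned); 2..4  -- padding (2B); 4..8  state  (4B, 4-aligned); 8..16  id  (8B, 8-aligned); sizeof = 16, alignof = 8
0..4  f  (4B, 4-aligned)
4..8  -- padding (4B)
8..16  m0  (8B, 8-aligned)
16..20  m5  (4B, 4-aligned)
20..24  -- padding (4B)
24..40  m10  (16B, 8-aligned)
40..48  m15  (8B, 8-aligned)
48..104  m13  (56B, 8-aligned)
104..106  m18  (2B, 2-aligned)
106..112  -- padding (6B)
112..216  d  (104B, 8-aligned)
216..224  a  (8B, 8-aligned)
sizeof = 224, alignof = 8
— Config2 —
0..16  m10  (16B, 8-aligned)
16..24  m0  (8B, 8-aligned)
24..28  f  (4B, 4-aligned)
28..32  m5  (4B, 4-aligned)
32..88  m13  (56B, 8-aligned)
88..90  m18  (2B, 2-aligned)
90..96  -- padding (6B)
96..104  a  (8B, 8-aligned)
104..208  d  (104B, 8-aligned)
208..216  m15  (8B, 8-aligned)
sizeof = 216, alignof = 8
224 − 216 = 8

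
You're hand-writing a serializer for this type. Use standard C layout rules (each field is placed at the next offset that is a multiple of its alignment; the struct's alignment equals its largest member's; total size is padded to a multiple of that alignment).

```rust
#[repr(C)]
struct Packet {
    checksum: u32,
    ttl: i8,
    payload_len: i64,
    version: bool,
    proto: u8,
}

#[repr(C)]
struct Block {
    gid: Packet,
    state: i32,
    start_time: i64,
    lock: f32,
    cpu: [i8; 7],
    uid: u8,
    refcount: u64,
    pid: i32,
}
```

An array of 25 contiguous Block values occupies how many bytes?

Packet: 0..4  checksum  (4B, 4-aligned); 4..5  ttl  (1B, 1-aligned); 5..8  -- padding (3B); 8..16  payload_len  (8B, 8-aligned); 16..17  version  (1B, 1-aligned); 17..18  proto  (1B, 1-aligned); 18..24  -- tail padding (6B); sizeof = 24, alignof = 8
0..24  gid  (24B, 8-aligned)
24..28  state  (4B, 4-aligned)
28..32  -- padding (4B)
32..40  start_time  (8B, 8-aligned)
40..44  lock  (4B, 4-aligned)
44..51  cpu  (7B, 1-aligned)
51..52  uid  (1B, 1-aligned)
52..56  -- padding (4B)
56..64  refcount  (8B, 8-aligned)
64..68  pid  (4B, 4-aligned)
68..72  -- tail padding (4B)
sizeof = 72, alignof = 8
array of 25: 25 × 72 = 1800

1800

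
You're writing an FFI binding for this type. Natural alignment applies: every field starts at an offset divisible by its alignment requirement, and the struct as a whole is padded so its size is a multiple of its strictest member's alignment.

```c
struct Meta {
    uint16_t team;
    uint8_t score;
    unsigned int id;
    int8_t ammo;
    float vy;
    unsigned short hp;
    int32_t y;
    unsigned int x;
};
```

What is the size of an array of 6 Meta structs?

168

@0: team [2B, align 2] → 2
@2: score [1B, align 1] → 3
+1 pad (align 4)
@4: id [4B, align 4] → 8
@8: ammo [1B, align 1] → 9
+3 pad (align 4)
@12: vy [4B, align 4] → 16
@16: hp [2B, align 2] → 18
+2 pad (align 4)
@20: y [4B, align 4] → 24
@24: x [4B, align 4] → 28
size 28, align 4
array of 6: 6 × 28 = 168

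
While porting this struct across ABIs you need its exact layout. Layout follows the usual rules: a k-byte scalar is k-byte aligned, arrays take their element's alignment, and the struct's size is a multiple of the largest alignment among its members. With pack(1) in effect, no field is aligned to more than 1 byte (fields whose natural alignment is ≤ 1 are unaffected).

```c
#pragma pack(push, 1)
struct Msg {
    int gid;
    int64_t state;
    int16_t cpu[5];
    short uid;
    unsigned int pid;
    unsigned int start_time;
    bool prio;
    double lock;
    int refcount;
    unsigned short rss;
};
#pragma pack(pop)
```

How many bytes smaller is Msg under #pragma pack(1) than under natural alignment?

9

natural layout:
  @0: gid [4B, align 4] → 4
  +4 pad (align 8)
  @8: state [8B, align 8] → 16
  @16: cpu [10B, align 2] → 26
  @26: uid [2B, align 2] → 28
  @28: pid [4B, align 4] → 32
  @32: start_time [4B, align 4] → 36
  @36: prio [1B, align 1] → 37
  +3 pad (align 8)
  @40: lock [8B, align 8] → 48
  @48: refcount [4B, align 4] → 52
  @52: rss [2B, align 2] → 54
  +2 tail pad (align 8)
  size 56, align 8
packed(1) layout:
  @0: gid [4B, align 1] → 4
  @4: state [8B, align 1] → 12
  @12: cpu [10B, align 1] → 22
  @22: uid [2B, align 1] → 24
  @24: pid [4B, align 1] → 28
  @28: start_time [4B, align 1] → 32
  @32: prio [1B, align 1] → 33
  @33: lock [8B, align 1] → 41
  @41: refcount [4B, align 1] → 45
  @45: rss [2B, align 1] → 47
  size 47, align 1
56 − 47 = 9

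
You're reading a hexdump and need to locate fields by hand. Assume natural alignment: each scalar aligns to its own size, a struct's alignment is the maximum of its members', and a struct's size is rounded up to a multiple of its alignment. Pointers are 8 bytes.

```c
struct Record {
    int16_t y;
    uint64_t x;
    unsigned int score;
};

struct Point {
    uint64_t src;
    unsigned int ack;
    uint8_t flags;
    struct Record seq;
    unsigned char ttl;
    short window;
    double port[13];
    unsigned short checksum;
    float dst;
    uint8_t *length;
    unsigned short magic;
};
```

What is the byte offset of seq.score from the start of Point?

Record: 0..2  y  (2B, 2-aligned); 2..8  -- padding (6B); 8..16  x  (8B, 8-aligned); 16..20  score  (4B, 4-aligned); 20..24  -- tail padding (4B); sizeof = 24, alignof = 8
0..8  src  (8B, 8-aligned)
8..12  ack  (4B, 4-aligned)
12..13  flags  (1B, 1-aligned)
13..16  -- padding (3B)
16..40  seq  (24B, 8-aligned)
within Record: score at 16
16 + 16 = 32

32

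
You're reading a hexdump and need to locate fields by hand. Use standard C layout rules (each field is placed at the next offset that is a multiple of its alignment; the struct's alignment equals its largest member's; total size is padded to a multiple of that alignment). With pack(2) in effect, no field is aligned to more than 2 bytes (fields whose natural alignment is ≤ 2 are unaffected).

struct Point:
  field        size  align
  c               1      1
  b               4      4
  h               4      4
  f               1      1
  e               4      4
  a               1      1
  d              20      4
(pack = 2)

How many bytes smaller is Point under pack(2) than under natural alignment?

natural layout:
  c at 0 (size 1, align 1) → ends 1
  pad 3 to align 4 for b
  b at 4 (size 4, align 4) → ends 8
  h at 8 (size 4, align 4) → ends 12
  f at 12 (size 1, align 1) → ends 13
  pad 3 to align 4 for e
  e at 16 (size 4, align 4) → ends 20
  a at 20 (size 1, align 1) → ends 21
  pad 3 to align 4 for d
  d at 24 (size 20, align 4) → ends 44
  total 44 bytes, alignment 4
packed(2) layout:
  c at 0 (size 1, align 1) → ends 1
  pad 1 to align 2 for b
  b at 2 (size 4, align 2) → ends 6
  h at 6 (size 4, align 2) → ends 10
  f at 10 (size 1, align 1) → ends 11
  pad 1 to align 2 for e
  e at 12 (size 4, align 2) → ends 16
  a at 16 (size 1, align 1) → ends 17
  pad 1 to align 2 for d
  d at 18 (size 20, align 2) → ends 38
  total 38 bytes, alignment 2
44 − 38 = 6

6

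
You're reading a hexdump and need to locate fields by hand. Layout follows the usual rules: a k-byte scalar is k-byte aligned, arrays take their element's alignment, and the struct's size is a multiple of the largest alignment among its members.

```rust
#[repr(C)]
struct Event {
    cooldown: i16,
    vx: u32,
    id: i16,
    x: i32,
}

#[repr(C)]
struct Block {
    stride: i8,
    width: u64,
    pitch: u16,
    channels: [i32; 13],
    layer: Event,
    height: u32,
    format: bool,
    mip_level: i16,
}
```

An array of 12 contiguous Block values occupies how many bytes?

1152

Event: 0..2  cooldown  (2B, 2-aligned); 2..4  -- padding (2B); 4..8  vx  (4B, 4-aligned); 8..10  id  (2B, 2-aligned); 10..12  -- padding (2B); 12..16  x  (4B, 4-aligned); sizeof = 16, alignof = 4
0..1  stride  (1B, 1-aligned)
1..8  -- padding (7B)
8..16  width  (8B, 8-aligned)
16..18  pitch  (2B, 2-aligned)
18..20  -- padding (2B)
20..72  channels  (52B, 4-aligned)
72..88  layer  (16B, 4-aligned)
88..92  height  (4B, 4-aligned)
92..93  format  (1B, 1-aligned)
93..94  -- padding (1B)
94..96  mip_level  (2B, 2-aligned)
sizeof = 96, alignof = 8
array of 12: 12 × 96 = 1152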